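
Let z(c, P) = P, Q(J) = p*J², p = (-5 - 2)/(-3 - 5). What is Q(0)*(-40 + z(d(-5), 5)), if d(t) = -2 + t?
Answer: 0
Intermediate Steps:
p = 7/8 (p = -7/(-8) = -7*(-⅛) = 7/8 ≈ 0.87500)
Q(J) = 7*J²/8
Q(0)*(-40 + z(d(-5), 5)) = ((7/8)*0²)*(-40 + 5) = ((7/8)*0)*(-35) = 0*(-35) = 0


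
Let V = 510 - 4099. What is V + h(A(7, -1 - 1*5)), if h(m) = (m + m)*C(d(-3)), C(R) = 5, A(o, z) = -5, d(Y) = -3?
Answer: -3639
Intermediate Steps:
h(m) = 10*m (h(m) = (m + m)*5 = (2*m)*5 = 10*m)
V = -3589
V + h(A(7, -1 - 1*5)) = -3589 + 10*(-5) = -3589 - 50 = -3639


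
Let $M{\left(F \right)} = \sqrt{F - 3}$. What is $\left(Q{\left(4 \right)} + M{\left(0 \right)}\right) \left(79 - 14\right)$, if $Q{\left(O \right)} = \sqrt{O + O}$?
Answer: $130 \sqrt{2} + 65 i \sqrt{3} \approx 183.85 + 112.58 i$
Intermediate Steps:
$M{\left(F \right)} = \sqrt{-3 + F}$
$Q{\left(O \right)} = \sqrt{2} \sqrt{O}$ ($Q{\left(O \right)} = \sqrt{2 O} = \sqrt{2} \sqrt{O}$)
$\left(Q{\left(4 \right)} + M{\left(0 \right)}\right) \left(79 - 14\right) = \left(\sqrt{2} \sqrt{4} + \sqrt{-3 + 0}\right) \left(79 - 14\right) = \left(\sqrt{2} \cdot 2 + \sqrt{-3}\right) \left(79 - 14\right) = \left(2 \sqrt{2} + i \sqrt{3}\right) 65 = 130 \sqrt{2} + 65 i \sqrt{3}$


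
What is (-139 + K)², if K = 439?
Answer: 90000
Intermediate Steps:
(-139 + K)² = (-139 + 439)² = 300² = 90000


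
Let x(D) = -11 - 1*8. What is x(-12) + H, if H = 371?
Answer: 352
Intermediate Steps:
x(D) = -19 (x(D) = -11 - 8 = -19)
x(-12) + H = -19 + 371 = 352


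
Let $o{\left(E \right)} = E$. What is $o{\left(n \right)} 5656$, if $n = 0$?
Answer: $0$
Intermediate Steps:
$o{\left(n \right)} 5656 = 0 \cdot 5656 = 0$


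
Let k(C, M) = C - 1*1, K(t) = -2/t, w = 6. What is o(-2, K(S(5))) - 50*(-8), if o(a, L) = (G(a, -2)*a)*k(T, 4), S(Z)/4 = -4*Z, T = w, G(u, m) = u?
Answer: 420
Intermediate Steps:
T = 6
S(Z) = -16*Z (S(Z) = 4*(-4*Z) = -16*Z)
k(C, M) = -1 + C (k(C, M) = C - 1 = -1 + C)
o(a, L) = 5*a² (o(a, L) = (a*a)*(-1 + 6) = a²*5 = 5*a²)
o(-2, K(S(5))) - 50*(-8) = 5*(-2)² - 50*(-8) = 5*4 + 400 = 20 + 400 = 420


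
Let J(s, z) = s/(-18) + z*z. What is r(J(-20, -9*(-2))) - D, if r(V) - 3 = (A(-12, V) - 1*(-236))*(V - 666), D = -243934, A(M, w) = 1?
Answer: 489439/3 ≈ 1.6315e+5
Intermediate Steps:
J(s, z) = z² - s/18 (J(s, z) = -s/18 + z² = z² - s/18)
r(V) = -157839 + 237*V (r(V) = 3 + (1 - 1*(-236))*(V - 666) = 3 + (1 + 236)*(-666 + V) = 3 + 237*(-666 + V) = 3 + (-157842 + 237*V) = -157839 + 237*V)
r(J(-20, -9*(-2))) - D = (-157839 + 237*((-9*(-2))² - 1/18*(-20))) - 1*(-243934) = (-157839 + 237*(18² + 10/9)) + 243934 = (-157839 + 237*(324 + 10/9)) + 243934 = (-157839 + 237*(2926/9)) + 243934 = (-157839 + 231154/3) + 243934 = -242363/3 + 243934 = 489439/3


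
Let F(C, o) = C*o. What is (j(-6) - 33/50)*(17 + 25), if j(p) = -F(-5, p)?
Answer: -32193/25 ≈ -1287.7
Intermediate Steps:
j(p) = 5*p (j(p) = -(-5)*p = 5*p)
(j(-6) - 33/50)*(17 + 25) = (5*(-6) - 33/50)*(17 + 25) = (-30 - 33*1/50)*42 = (-30 - 33/50)*42 = -1533/50*42 = -32193/25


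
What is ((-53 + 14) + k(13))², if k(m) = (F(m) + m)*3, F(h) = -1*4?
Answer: 144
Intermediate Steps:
F(h) = -4
k(m) = -12 + 3*m (k(m) = (-4 + m)*3 = -12 + 3*m)
((-53 + 14) + k(13))² = ((-53 + 14) + (-12 + 3*13))² = (-39 + (-12 + 39))² = (-39 + 27)² = (-12)² = 144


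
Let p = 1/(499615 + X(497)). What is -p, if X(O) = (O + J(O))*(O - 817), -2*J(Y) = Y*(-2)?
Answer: -1/181535 ≈ -5.5086e-6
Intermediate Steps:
J(Y) = Y (J(Y) = -Y*(-2)/2 = -(-1)*Y = Y)
X(O) = 2*O*(-817 + O) (X(O) = (O + O)*(O - 817) = (2*O)*(-817 + O) = 2*O*(-817 + O))
p = 1/181535 (p = 1/(499615 + 2*497*(-817 + 497)) = 1/(499615 + 2*497*(-320)) = 1/(499615 - 318080) = 1/181535 ≈ 5.5086e-6)
-p = -1*1/181535 = -1/181535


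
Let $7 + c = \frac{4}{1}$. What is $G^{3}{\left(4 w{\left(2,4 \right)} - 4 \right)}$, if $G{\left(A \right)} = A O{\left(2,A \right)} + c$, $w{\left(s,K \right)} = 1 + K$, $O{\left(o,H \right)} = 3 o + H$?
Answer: $42508549$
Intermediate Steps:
$c = -3$ ($c = -7 + \frac{4}{1} = -7 + 4 \cdot 1 = -7 + 4 = -3$)
$O{\left(o,H \right)} = H + 3 o$
$G{\left(A \right)} = -3 + A \left(6 + A\right)$ ($G{\left(A \right)} = A \left(A + 3 \cdot 2\right) - 3 = A \left(A + 6\right) - 3 = A \left(6 + A\right) - 3 = -3 + A \left(6 + A\right)$)
$G^{3}{\left(4 w{\left(2,4 \right)} - 4 \right)} = \left(-3 + \left(4 \left(1 + 4\right) - 4\right) \left(6 - \left(4 - 4 \left(1 + 4\right)\right)\right)\right)^{3} = \left(-3 + \left(4 \cdot 5 - 4\right) \left(6 + \left(4 \cdot 5 - 4\right)\right)\right)^{3} = \left(-3 + \left(20 - 4\right) \left(6 + \left(20 - 4\right)\right)\right)^{3} = \left(-3 + 16 \left(6 + 16\right)\right)^{3} = \left(-3 + 16 \cdot 22\right)^{3} = \left(-3 + 352\right)^{3} = 349^{3} = 42508549$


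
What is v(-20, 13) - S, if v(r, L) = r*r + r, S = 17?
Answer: 363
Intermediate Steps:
v(r, L) = r + r**2 (v(r, L) = r**2 + r = r + r**2)
v(-20, 13) - S = -20*(1 - 20) - 1*17 = -20*(-19) - 17 = 380 - 17 = 363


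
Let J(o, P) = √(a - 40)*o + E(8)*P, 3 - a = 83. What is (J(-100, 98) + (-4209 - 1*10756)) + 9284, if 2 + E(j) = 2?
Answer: -5681 - 200*I*√30 ≈ -5681.0 - 1095.4*I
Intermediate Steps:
a = -80 (a = 3 - 1*83 = 3 - 83 = -80)
E(j) = 0 (E(j) = -2 + 2 = 0)
J(o, P) = 2*I*o*√30 (J(o, P) = √(-80 - 40)*o + 0*P = √(-120)*o + 0 = (2*I*√30)*o + 0 = 2*I*o*√30 + 0 = 2*I*o*√30)
(J(-100, 98) + (-4209 - 1*10756)) + 9284 = (2*I*(-100)*√30 + (-4209 - 1*10756)) + 9284 = (-200*I*√30 + (-4209 - 10756)) + 9284 = (-200*I*√30 - 14965) + 9284 = (-14965 - 200*I*√30) + 9284 = -5681 - 200*I*√30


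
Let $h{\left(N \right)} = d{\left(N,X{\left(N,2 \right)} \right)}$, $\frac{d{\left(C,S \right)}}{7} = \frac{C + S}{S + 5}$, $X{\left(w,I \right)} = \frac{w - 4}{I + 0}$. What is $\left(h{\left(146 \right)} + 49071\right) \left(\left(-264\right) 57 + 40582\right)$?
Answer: $\frac{47632591805}{38} \approx 1.2535 \cdot 10^{9}$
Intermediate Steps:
$X{\left(w,I \right)} = \frac{-4 + w}{I}$
$d{\left(C,S \right)} = \frac{7 \left(C + S\right)}{5 + S}$ ($d{\left(C,S \right)} = 7 \frac{C + S}{S + 5} = 7 \frac{C + S}{5 + S} = \frac{7 \left(C + S\right)}{5 + S}$)
$h{\left(N \right)} = \frac{7 \left(-2 + \frac{3 N}{2}\right)}{3 + \frac{N}{2}}$ ($h{\left(N \right)} = \frac{7 \left(N + \frac{-4 + N}{2}\right)}{5 + \frac{-4 + N}{2}} = \frac{7 \left(N + \left(-2 + \frac{N}{2}\right)\right)}{5 + \left(-2 + \frac{N}{2}\right)} = \frac{7 \left(-2 + \frac{3 N}{2}\right)}{3 + \frac{N}{2}}$)
$\left(h{\left(146 \right)} + 49071\right) \left(\left(-264\right) 57 + 40582\right) = \left(\frac{7 \left(-4 + 3 \cdot 146\right)}{6 + 146} + 49071\right) \left(\left(-264\right) 57 + 40582\right) = \left(\frac{7 \left(-4 + 438\right)}{152} + 49071\right) \left(-15048 + 40582\right) = \left(7 \cdot \frac{1}{152} \cdot 434 + 49071\right) 25534 = \left(\frac{1519}{76} + 49071\right) 25534 = \frac{3730915}{76} \cdot 25534 = \frac{47632591805}{38}$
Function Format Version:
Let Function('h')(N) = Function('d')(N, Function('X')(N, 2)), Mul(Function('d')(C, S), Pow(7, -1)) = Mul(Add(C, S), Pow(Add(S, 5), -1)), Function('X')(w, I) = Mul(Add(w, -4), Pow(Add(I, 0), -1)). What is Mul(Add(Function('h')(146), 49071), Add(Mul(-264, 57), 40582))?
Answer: Rational(47632591805, 38) ≈ 1.2535e+9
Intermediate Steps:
Function('X')(w, I) = Mul(Pow(I, -1), Add(-4, w)) (Function('X')(w, I) = Mul(Add(-4, w), Pow(I, -1)) = Mul(Pow(I, -1), Add(-4, w)))
Function('d')(C, S) = Mul(7, Pow(Add(5, S), -1), Add(C, S)) (Function('d')(C, S) = Mul(7, Mul(Add(C, S), Pow(Add(S, 5), -1))) = Mul(7, Mul(Add(C, S), Pow(Add(5, S), -1))) = Mul(7, Mul(Pow(Add(5, S), -1), Add(C, S))) = Mul(7, Pow(Add(5, S), -1), Add(C, S)))
Function('h')(N) = Mul(7, Pow(Add(3, Mul(Rational(1, 2), N)), -1), Add(-2, Mul(Rational(3, 2), N))) (Function('h')(N) = Mul(7, Pow(Add(5, Mul(Pow(2, -1), Add(-4, N))), -1), Add(N, Mul(Pow(2, -1), Add(-4, N)))) = Mul(7, Pow(Add(5, Mul(Rational(1, 2), Add(-4, N))), -1), Add(N, Mul(Rational(1, 2), Add(-4, N)))) = Mul(7, Pow(Add(5, Add(-2, Mul(Rational(1, 2), N))), -1), Add(N, Add(-2, Mul(Rational(1, 2), N)))) = Mul(7, Pow(Add(3, Mul(Rational(1, 2), N)), -1), Add(-2, Mul(Rational(3, 2), N))))
Mul(Add(Function('h')(146), 49071), Add(Mul(-264, 57), 40582)) = Mul(Add(Mul(7, Pow(Add(6, 146), -1), Add(-4, Mul(3, 146))), 49071), Add(Mul(-264, 57), 40582)) = Mul(Add(Mul(7, Pow(152, -1), Add(-4, 438)), 49071), Add(-15048, 40582)) = Mul(Add(Mul(7, Rational(1, 152), 434), 49071), 25534) = Mul(Add(Rational(1519, 76), 49071), 25534) = Mul(Rational(3730915, 76), 25534) = Rational(47632591805, 38)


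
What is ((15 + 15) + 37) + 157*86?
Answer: 13569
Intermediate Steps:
((15 + 15) + 37) + 157*86 = (30 + 37) + 13502 = 67 + 13502 = 13569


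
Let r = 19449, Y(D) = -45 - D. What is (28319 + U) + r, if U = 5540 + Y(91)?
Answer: 53172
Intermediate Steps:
U = 5404 (U = 5540 + (-45 - 1*91) = 5540 + (-45 - 91) = 5540 - 136 = 5404)
(28319 + U) + r = (28319 + 5404) + 19449 = 33723 + 19449 = 53172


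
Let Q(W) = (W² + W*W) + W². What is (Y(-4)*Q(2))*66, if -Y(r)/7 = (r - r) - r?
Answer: -22176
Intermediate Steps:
Q(W) = 3*W² (Q(W) = (W² + W²) + W² = 2*W² + W² = 3*W²)
Y(r) = 7*r (Y(r) = -7*((r - r) - r) = -7*(0 - r) = -(-7)*r = 7*r)
(Y(-4)*Q(2))*66 = ((7*(-4))*(3*2²))*66 = -84*4*66 = -28*12*66 = -336*66 = -22176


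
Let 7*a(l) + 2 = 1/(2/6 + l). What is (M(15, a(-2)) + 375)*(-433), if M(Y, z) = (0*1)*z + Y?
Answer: -168870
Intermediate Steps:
a(l) = -2/7 + 1/(7*(⅓ + l)) (a(l) = -2/7 + 1/(7*(2/6 + l)) = -2/7 + 1/(7*(2*(⅙) + l)) = -2/7 + 1/(7*(⅓ + l)))
M(Y, z) = Y (M(Y, z) = 0*z + Y = 0 + Y = Y)
(M(15, a(-2)) + 375)*(-433) = (15 + 375)*(-433) = 390*(-433) = -168870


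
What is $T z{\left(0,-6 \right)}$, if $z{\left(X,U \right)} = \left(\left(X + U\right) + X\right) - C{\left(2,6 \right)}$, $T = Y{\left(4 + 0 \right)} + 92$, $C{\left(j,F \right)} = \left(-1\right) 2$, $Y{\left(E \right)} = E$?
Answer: $-384$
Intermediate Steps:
$C{\left(j,F \right)} = -2$
$T = 96$ ($T = \left(4 + 0\right) + 92 = 4 + 92 = 96$)
$z{\left(X,U \right)} = 2 + U + 2 X$ ($z{\left(X,U \right)} = \left(\left(X + U\right) + X\right) - -2 = \left(\left(U + X\right) + X\right) + 2 = \left(U + 2 X\right) + 2 = 2 + U + 2 X$)
$T z{\left(0,-6 \right)} = 96 \left(2 - 6 + 2 \cdot 0\right) = 96 \left(2 - 6 + 0\right) = 96 \left(-4\right) = -384$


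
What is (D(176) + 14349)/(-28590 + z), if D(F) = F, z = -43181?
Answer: -2075/10253 ≈ -0.20238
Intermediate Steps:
(D(176) + 14349)/(-28590 + z) = (176 + 14349)/(-28590 - 43181) = 14525/(-71771) = 14525*(-1/71771) = -2075/10253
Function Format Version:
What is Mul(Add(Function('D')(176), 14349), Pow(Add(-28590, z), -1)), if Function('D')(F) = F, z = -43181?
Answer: Rational(-2075, 10253) ≈ -0.20238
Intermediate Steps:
Mul(Add(Function('D')(176), 14349), Pow(Add(-28590, z), -1)) = Mul(Add(176, 14349), Pow(Add(-28590, -43181), -1)) = Mul(14525, Pow(-71771, -1)) = Mul(14525, Rational(-1, 71771)) = Rational(-2075, 10253)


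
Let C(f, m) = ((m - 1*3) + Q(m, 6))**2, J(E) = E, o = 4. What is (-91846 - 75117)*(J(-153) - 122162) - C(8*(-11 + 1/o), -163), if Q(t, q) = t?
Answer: 20421971104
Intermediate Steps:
C(f, m) = (-3 + 2*m)**2 (C(f, m) = ((m - 1*3) + m)**2 = ((m - 3) + m)**2 = ((-3 + m) + m)**2 = (-3 + 2*m)**2)
(-91846 - 75117)*(J(-153) - 122162) - C(8*(-11 + 1/o), -163) = (-91846 - 75117)*(-153 - 122162) - (-3 + 2*(-163))**2 = -166963*(-122315) - (-3 - 326)**2 = 20422079345 - 1*(-329)**2 = 20422079345 - 1*108241 = 20422079345 - 108241 = 20421971104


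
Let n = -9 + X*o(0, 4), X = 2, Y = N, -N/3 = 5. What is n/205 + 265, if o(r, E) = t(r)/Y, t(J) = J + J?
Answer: 54316/205 ≈ 264.96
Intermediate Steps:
N = -15 (N = -3*5 = -15)
t(J) = 2*J
Y = -15
o(r, E) = -2*r/15 (o(r, E) = (2*r)/(-15) = (2*r)*(-1/15) = -2*r/15)
n = -9 (n = -9 + 2*(-2/15*0) = -9 + 2*0 = -9 + 0 = -9)
n/205 + 265 = -9/205 + 265 = 54316/205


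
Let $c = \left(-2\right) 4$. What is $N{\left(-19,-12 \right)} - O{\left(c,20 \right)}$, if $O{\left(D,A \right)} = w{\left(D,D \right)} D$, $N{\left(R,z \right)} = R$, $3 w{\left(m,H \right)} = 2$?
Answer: $- \frac{41}{3} \approx -13.667$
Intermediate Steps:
$c = -8$
$w{\left(m,H \right)} = \frac{2}{3}$ ($w{\left(m,H \right)} = \frac{1}{3} \cdot 2 = \frac{2}{3}$)
$O{\left(D,A \right)} = \frac{2 D}{3}$
$N{\left(-19,-12 \right)} - O{\left(c,20 \right)} = -19 - \frac{2}{3} \left(-8\right) = -19 - - \frac{16}{3} = -19 + \frac{16}{3} = - \frac{41}{3}$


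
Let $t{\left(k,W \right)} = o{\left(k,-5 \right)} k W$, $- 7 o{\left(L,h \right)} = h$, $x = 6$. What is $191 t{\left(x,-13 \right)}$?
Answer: $- \frac{74490}{7} \approx -10641.0$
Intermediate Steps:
$o{\left(L,h \right)} = - \frac{h}{7}$
$t{\left(k,W \right)} = \frac{5 W k}{7}$ ($t{\left(k,W \right)} = \left(- \frac{1}{7}\right) \left(-5\right) k W = \frac{5 k}{7} W = \frac{5 W k}{7}$)
$191 t{\left(x,-13 \right)} = 191 \cdot \frac{5}{7} \left(-13\right) 6 = 191 \left(- \frac{390}{7}\right) = - \frac{74490}{7}$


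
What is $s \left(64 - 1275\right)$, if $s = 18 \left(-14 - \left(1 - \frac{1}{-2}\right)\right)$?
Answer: $337869$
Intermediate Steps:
$s = -279$ ($s = 18 \left(-14 - \frac{3}{2}\right) = 18 \left(- \frac{31}{2}\right) = -279$)
$s \left(64 - 1275\right) = - 279 \left(64 - 1275\right) = \left(-279\right) \left(-1211\right) = 337869$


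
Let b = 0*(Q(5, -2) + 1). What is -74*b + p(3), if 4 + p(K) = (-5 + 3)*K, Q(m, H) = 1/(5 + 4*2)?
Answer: -10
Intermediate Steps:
Q(m, H) = 1/13 (Q(m, H) = 1/(5 + 8) = 1/13)
b = 0 (b = 0*(1/13 + 1) = 0*(14/13) = 0)
p(K) = -4 - 2*K (p(K) = -4 + (-5 + 3)*K = -4 - 2*K)
-74*b + p(3) = -74*0 + (-4 - 2*3) = 0 + (-4 - 6) = 0 - 10 = -10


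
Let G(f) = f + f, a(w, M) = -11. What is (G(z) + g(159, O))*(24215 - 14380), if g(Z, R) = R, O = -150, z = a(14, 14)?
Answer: -1691620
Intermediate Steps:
z = -11
G(f) = 2*f
(G(z) + g(159, O))*(24215 - 14380) = (2*(-11) - 150)*(24215 - 14380) = (-22 - 150)*9835 = -172*9835 = -1691620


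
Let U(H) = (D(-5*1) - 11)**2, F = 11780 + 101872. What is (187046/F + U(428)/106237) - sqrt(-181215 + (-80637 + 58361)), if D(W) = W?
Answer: 9950150407/6037023762 - I*sqrt(203491) ≈ 1.6482 - 451.1*I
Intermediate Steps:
F = 113652
U(H) = 256 (U(H) = (-5*1 - 11)**2 = (-5 - 11)**2 = (-16)**2 = 256)
(187046/F + U(428)/106237) - sqrt(-181215 + (-80637 + 58361)) = (187046/113652 + 256/106237) - sqrt(-181215 + (-80637 + 58361)) = (187046*(1/113652) + 256*(1/106237)) - sqrt(-181215 - 22276) = (93523/56826 + 256/106237) - sqrt(-203491) = 9950150407/6037023762 - I*sqrt(203491)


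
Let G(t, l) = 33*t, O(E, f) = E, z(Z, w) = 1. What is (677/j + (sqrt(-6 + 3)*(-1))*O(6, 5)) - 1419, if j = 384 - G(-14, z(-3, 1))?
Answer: -1199797/846 - 6*I*sqrt(3) ≈ -1418.2 - 10.392*I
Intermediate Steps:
j = 846 (j = 384 - 33*(-14) = 384 - 1*(-462) = 384 + 462 = 846)
(677/j + (sqrt(-6 + 3)*(-1))*O(6, 5)) - 1419 = (677/846 + (sqrt(-6 + 3)*(-1))*6) - 1419 = (677*(1/846) + (sqrt(-3)*(-1))*6) - 1419 = (677/846 + ((I*sqrt(3))*(-1))*6) - 1419 = (677/846 - I*sqrt(3)*6) - 1419 = (677/846 - 6*I*sqrt(3)) - 1419 = -1199797/846 - 6*I*sqrt(3)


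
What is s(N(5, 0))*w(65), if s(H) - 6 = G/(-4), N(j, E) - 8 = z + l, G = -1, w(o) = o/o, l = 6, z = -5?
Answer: 25/4 ≈ 6.2500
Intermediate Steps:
w(o) = 1
N(j, E) = 9 (N(j, E) = 8 + (-5 + 6) = 8 + 1 = 9)
s(H) = 25/4 (s(H) = 6 - 1/(-4) = 6 - 1*(-¼) = 6 + ¼ = 25/4)
s(N(5, 0))*w(65) = (25/4)*1 = 25/4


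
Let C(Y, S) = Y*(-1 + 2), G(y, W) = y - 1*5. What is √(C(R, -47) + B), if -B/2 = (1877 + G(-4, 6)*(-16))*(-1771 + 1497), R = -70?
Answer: √1107438 ≈ 1052.3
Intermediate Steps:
G(y, W) = -5 + y (G(y, W) = y - 5 = -5 + y)
C(Y, S) = Y (C(Y, S) = Y*1 = Y)
B = 1107508 (B = -2*(1877 + (-5 - 4)*(-16))*(-1771 + 1497) = -2*(1877 - 9*(-16))*(-274) = -2*(1877 + 144)*(-274) = -4042*(-274) = -2*(-553754) = 1107508)
√(C(R, -47) + B) = √(-70 + 1107508) = √1107438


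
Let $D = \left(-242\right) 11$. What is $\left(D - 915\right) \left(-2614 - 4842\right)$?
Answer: $26670112$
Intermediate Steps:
$D = -2662$
$\left(D - 915\right) \left(-2614 - 4842\right) = \left(-2662 - 915\right) \left(-2614 - 4842\right) = \left(-3577\right) \left(-7456\right) = 26670112$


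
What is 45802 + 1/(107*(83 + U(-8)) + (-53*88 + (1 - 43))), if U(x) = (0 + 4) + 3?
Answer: 225529049/4924 ≈ 45802.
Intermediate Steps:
U(x) = 7 (U(x) = 4 + 3 = 7)
45802 + 1/(107*(83 + U(-8)) + (-53*88 + (1 - 43))) = 45802 + 1/(107*(83 + 7) + (-53*88 + (1 - 43))) = 45802 + 1/(107*90 + (-4664 - 42)) = 45802 + 1/(9630 - 4706) = 45802 + 1/4924 = 225529049/4924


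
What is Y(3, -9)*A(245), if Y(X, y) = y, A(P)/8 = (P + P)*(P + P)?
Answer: -17287200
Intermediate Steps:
A(P) = 32*P**2 (A(P) = 8*((P + P)*(P + P)) = 8*((2*P)*(2*P)) = 8*(4*P**2) = 32*P**2)
Y(3, -9)*A(245) = -288*245**2 = -288*60025 = -9*1920800 = -17287200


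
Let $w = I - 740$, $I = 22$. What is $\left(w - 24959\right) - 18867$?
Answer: $-44544$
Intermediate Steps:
$w = -718$ ($w = 22 - 740 = -718$)
$\left(w - 24959\right) - 18867 = \left(-718 - 24959\right) - 18867 = -25677 - 18867 = -44544$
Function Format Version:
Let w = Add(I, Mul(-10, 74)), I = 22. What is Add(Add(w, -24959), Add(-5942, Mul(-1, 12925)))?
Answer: -44544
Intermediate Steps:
w = -718 (w = Add(22, Mul(-10, 74)) = Add(22, -740) = -718)
Add(Add(w, -24959), Add(-5942, Mul(-1, 12925))) = Add(Add(-718, -24959), Add(-5942, Mul(-1, 12925))) = Add(-25677, Add(-5942, -12925)) = Add(-25677, -18867) = -44544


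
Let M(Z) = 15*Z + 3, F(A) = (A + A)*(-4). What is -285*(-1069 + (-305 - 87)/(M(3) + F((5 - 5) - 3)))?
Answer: 918650/3 ≈ 3.0622e+5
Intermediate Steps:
F(A) = -8*A (F(A) = (2*A)*(-4) = -8*A)
M(Z) = 3 + 15*Z
-285*(-1069 + (-305 - 87)/(M(3) + F((5 - 5) - 3))) = -285*(-1069 + (-305 - 87)/((3 + 15*3) - 8*((5 - 5) - 3))) = -285*(-1069 - 392/((3 + 45) - 8*(0 - 3))) = -285*(-1069 - 392/(48 - 8*(-3))) = -285*(-1069 - 392/(48 + 24)) = -285*(-1069 - 392/72) = -285*(-1069 - 392*1/72) = -285*(-1069 - 49/9) = -285*(-9670/9) = 918650/3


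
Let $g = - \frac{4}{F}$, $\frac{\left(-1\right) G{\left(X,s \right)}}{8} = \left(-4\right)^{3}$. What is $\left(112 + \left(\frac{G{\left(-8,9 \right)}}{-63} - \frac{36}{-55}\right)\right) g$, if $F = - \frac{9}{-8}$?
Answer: $- \frac{11590016}{31185} \approx -371.65$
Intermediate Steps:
$G{\left(X,s \right)} = 512$ ($G{\left(X,s \right)} = - 8 \left(-4\right)^{3} = \left(-8\right) \left(-64\right) = 512$)
$F = \frac{9}{8}$ ($F = \left(-9\right) \left(- \frac{1}{8}\right) = \frac{9}{8} \approx 1.125$)
$g = - \frac{32}{9}$ ($g = - \frac{4}{\frac{9}{8}} = \left(-4\right) \frac{8}{9} = - \frac{32}{9} \approx -3.5556$)
$\left(112 + \left(\frac{G{\left(-8,9 \right)}}{-63} - \frac{36}{-55}\right)\right) g = \left(112 + \left(\frac{512}{-63} - \frac{36}{-55}\right)\right) \left(- \frac{32}{9}\right) = \left(112 + \left(512 \left(- \frac{1}{63}\right) - - \frac{36}{55}\right)\right) \left(- \frac{32}{9}\right) = \left(112 + \left(- \frac{512}{63} + \frac{36}{55}\right)\right) \left(- \frac{32}{9}\right) = \left(112 - \frac{25892}{3465}\right) \left(- \frac{32}{9}\right) = \frac{362188}{3465} \left(- \frac{32}{9}\right) = - \frac{11590016}{31185}$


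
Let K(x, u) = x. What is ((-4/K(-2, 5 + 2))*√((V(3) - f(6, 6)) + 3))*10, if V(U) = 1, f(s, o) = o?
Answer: 20*I*√2 ≈ 28.284*I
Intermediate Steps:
((-4/K(-2, 5 + 2))*√((V(3) - f(6, 6)) + 3))*10 = ((-4/(-2))*√((1 - 1*6) + 3))*10 = ((-4*(-½))*√((1 - 6) + 3))*10 = (2*√(-5 + 3))*10 = (2*√(-2))*10 = (2*(I*√2))*10 = (2*I*√2)*10 = 20*I*√2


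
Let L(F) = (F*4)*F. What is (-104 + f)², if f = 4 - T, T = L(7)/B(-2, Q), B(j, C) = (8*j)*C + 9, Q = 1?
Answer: 5184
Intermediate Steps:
B(j, C) = 9 + 8*C*j (B(j, C) = 8*C*j + 9 = 9 + 8*C*j)
L(F) = 4*F² (L(F) = (4*F)*F = 4*F²)
T = -28 (T = (4*7²)/(9 + 8*1*(-2)) = (4*49)/(9 - 16) = 196/(-7) = 196*(-⅐) = -28)
f = 32 (f = 4 - 1*(-28) = 4 + 28 = 32)
(-104 + f)² = (-104 + 32)² = (-72)² = 5184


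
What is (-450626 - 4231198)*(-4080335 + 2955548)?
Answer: 5266054771488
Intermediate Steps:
(-450626 - 4231198)*(-4080335 + 2955548) = -4681824*(-1124787) = 5266054771488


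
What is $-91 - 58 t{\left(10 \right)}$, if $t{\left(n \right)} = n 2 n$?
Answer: $-11691$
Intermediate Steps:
$t{\left(n \right)} = 2 n^{2}$ ($t{\left(n \right)} = 2 n n = 2 n^{2}$)
$-91 - 58 t{\left(10 \right)} = -91 - 58 \cdot 2 \cdot 10^{2} = -91 - 58 \cdot 2 \cdot 100 = -91 - 11600 = -11691$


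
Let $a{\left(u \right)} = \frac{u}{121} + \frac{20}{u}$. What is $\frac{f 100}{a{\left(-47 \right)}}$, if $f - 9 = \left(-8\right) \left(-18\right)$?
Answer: $- \frac{29003700}{1543} \approx -18797.0$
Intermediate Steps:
$f = 153$ ($f = 9 - -144 = 9 + 144 = 153$)
$a{\left(u \right)} = \frac{20}{u} + \frac{u}{121}$ ($a{\left(u \right)} = u \frac{1}{121} + \frac{20}{u} = \frac{u}{121} + \frac{20}{u} = \frac{20}{u} + \frac{u}{121}$)
$\frac{f 100}{a{\left(-47 \right)}} = \frac{153 \cdot 100}{\frac{20}{-47} + \frac{1}{121} \left(-47\right)} = \frac{15300}{20 \left(- \frac{1}{47}\right) - \frac{47}{121}} = \frac{15300}{- \frac{20}{47} - \frac{47}{121}} = \frac{15300}{- \frac{4629}{5687}} = 15300 \left(- \frac{5687}{4629}\right) = - \frac{29003700}{1543}$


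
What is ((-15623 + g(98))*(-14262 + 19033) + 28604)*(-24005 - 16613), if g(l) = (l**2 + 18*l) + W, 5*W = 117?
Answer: 4094367431164/5 ≈ 8.1887e+11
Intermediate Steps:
W = 117/5 (W = (1/5)*117 = 117/5 ≈ 23.400)
g(l) = 117/5 + l**2 + 18*l (g(l) = (l**2 + 18*l) + 117/5 = 117/5 + l**2 + 18*l)
((-15623 + g(98))*(-14262 + 19033) + 28604)*(-24005 - 16613) = ((-15623 + (117/5 + 98**2 + 18*98))*(-14262 + 19033) + 28604)*(-24005 - 16613) = ((-15623 + (117/5 + 9604 + 1764))*4771 + 28604)*(-40618) = ((-15623 + 56957/5)*4771 + 28604)*(-40618) = (-21158/5*4771 + 28604)*(-40618) = (-100944818/5 + 28604)*(-40618) = -100801798/5*(-40618) = 4094367431164/5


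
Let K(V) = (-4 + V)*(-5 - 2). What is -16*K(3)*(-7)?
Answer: 784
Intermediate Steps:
K(V) = 28 - 7*V (K(V) = (-4 + V)*(-7) = 28 - 7*V)
-16*K(3)*(-7) = -16*(28 - 7*3)*(-7) = -16*(28 - 21)*(-7) = -16*7*(-7) = -112*(-7) = 784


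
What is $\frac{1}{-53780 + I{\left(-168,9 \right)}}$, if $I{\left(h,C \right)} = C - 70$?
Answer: $- \frac{1}{53841} \approx -1.8573 \cdot 10^{-5}$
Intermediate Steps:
$I{\left(h,C \right)} = -70 + C$
$\frac{1}{-53780 + I{\left(-168,9 \right)}} = \frac{1}{-53780 + \left(-70 + 9\right)} = \frac{1}{-53780 - 61} = \frac{1}{-53841} = - \frac{1}{53841}$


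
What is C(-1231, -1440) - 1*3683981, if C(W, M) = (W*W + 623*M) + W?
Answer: -3066971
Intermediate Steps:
C(W, M) = W + W² + 623*M (C(W, M) = (W² + 623*M) + W = W + W² + 623*M)
C(-1231, -1440) - 1*3683981 = (-1231 + (-1231)² + 623*(-1440)) - 1*3683981 = (-1231 + 1515361 - 897120) - 3683981 = 617010 - 3683981 = -3066971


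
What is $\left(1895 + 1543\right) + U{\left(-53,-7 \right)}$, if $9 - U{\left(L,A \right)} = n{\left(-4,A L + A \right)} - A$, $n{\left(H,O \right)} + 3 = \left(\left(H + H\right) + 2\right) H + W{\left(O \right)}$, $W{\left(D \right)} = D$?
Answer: $3055$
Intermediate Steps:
$n{\left(H,O \right)} = -3 + O + H \left(2 + 2 H\right)$ ($n{\left(H,O \right)} = -3 + \left(\left(\left(H + H\right) + 2\right) H + O\right) = -3 + \left(\left(2 H + 2\right) H + O\right) = -3 + \left(\left(2 + 2 H\right) H + O\right) = -3 + \left(H \left(2 + 2 H\right) + O\right) = -3 + \left(O + H \left(2 + 2 H\right)\right) = -3 + O + H \left(2 + 2 H\right)$)
$U{\left(L,A \right)} = -12 - A L$ ($U{\left(L,A \right)} = 9 - \left(\left(-3 + \left(A L + A\right) + 2 \left(-4\right) + 2 \left(-4\right)^{2}\right) - A\right) = 9 - \left(\left(-3 + \left(A + A L\right) - 8 + 2 \cdot 16\right) - A\right) = 9 - \left(\left(-3 + \left(A + A L\right) - 8 + 32\right) - A\right) = 9 - \left(\left(21 + A + A L\right) - A\right) = 9 - \left(21 + A L\right) = -12 - A L$)
$\left(1895 + 1543\right) + U{\left(-53,-7 \right)} = \left(1895 + 1543\right) - \left(12 - -371\right) = 3438 - 383 = 3055$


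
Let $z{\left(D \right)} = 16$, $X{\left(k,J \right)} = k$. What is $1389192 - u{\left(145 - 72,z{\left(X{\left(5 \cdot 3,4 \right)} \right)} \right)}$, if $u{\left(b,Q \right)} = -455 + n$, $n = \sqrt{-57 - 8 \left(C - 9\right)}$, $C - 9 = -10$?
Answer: $1389647 - \sqrt{23} \approx 1.3896 \cdot 10^{6}$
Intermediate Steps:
$C = -1$ ($C = 9 - 10 = -1$)
$n = \sqrt{23}$ ($n = \sqrt{-57 - 8 \left(-1 - 9\right)} = \sqrt{-57 - -80} = \sqrt{-57 + 80} = \sqrt{23} \approx 4.7958$)
$u{\left(b,Q \right)} = -455 + \sqrt{23}$
$1389192 - u{\left(145 - 72,z{\left(X{\left(5 \cdot 3,4 \right)} \right)} \right)} = 1389192 - \left(-455 + \sqrt{23}\right) = 1389192 + \left(455 - \sqrt{23}\right) = 1389647 - \sqrt{23}$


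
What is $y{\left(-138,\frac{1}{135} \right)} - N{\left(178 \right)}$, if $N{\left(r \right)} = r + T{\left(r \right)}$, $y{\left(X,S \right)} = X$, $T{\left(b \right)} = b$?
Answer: $-494$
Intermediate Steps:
$N{\left(r \right)} = 2 r$ ($N{\left(r \right)} = r + r = 2 r$)
$y{\left(-138,\frac{1}{135} \right)} - N{\left(178 \right)} = -138 - 2 \cdot 178 = -138 - 356 = -494$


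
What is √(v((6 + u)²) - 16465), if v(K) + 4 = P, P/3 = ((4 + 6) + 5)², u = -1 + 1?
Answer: I*√15794 ≈ 125.67*I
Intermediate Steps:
u = 0
P = 675 (P = 3*((4 + 6) + 5)² = 3*(10 + 5)² = 3*15² = 3*225 = 675)
v(K) = 671 (v(K) = -4 + 675 = 671)
√(v((6 + u)²) - 16465) = √(671 - 16465) = √(-15794) = I*√15794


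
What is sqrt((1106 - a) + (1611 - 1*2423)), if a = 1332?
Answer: I*sqrt(1038) ≈ 32.218*I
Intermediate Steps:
sqrt((1106 - a) + (1611 - 1*2423)) = sqrt((1106 - 1*1332) + (1611 - 1*2423)) = sqrt((1106 - 1332) + (1611 - 2423)) = sqrt(-226 - 812) = sqrt(-1038) = I*sqrt(1038)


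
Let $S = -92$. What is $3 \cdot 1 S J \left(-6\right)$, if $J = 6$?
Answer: $9936$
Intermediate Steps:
$3 \cdot 1 S J \left(-6\right) = 3 \cdot 1 \left(-92\right) 6 \left(-6\right) = 3 \left(-92\right) \left(-36\right) = \left(-276\right) \left(-36\right) = 9936$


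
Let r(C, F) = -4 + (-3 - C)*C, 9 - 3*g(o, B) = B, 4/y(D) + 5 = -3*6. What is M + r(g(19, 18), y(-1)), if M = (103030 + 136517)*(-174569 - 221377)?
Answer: -94847676466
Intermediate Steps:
y(D) = -4/23 (y(D) = 4/(-5 - 3*6) = 4/(-5 - 18) = 4/(-23) = 4*(-1/23) = -4/23)
g(o, B) = 3 - B/3
r(C, F) = -4 + C*(-3 - C)
M = -94847676462 (M = 239547*(-395946) = -94847676462)
M + r(g(19, 18), y(-1)) = -94847676462 + (-4 - (3 - 1/3*18)**2 - 3*(3 - 1/3*18)) = -94847676462 + (-4 - (3 - 6)**2 - 3*(3 - 6)) = -94847676462 + (-4 - 1*(-3)**2 - 3*(-3)) = -94847676462 + (-4 - 1*9 + 9) = -94847676462 + (-4 - 9 + 9) = -94847676462 - 4 = -94847676466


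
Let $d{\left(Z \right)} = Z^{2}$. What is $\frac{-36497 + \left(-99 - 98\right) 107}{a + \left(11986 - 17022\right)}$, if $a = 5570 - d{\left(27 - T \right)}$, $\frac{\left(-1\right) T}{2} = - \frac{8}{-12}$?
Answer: $\frac{518184}{2419} \approx 214.21$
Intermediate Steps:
$T = - \frac{4}{3}$ ($T = - 2 \left(- \frac{8}{-12}\right) = - 2 \left(\left(-8\right) \left(- \frac{1}{12}\right)\right) = \left(-2\right) \frac{2}{3} = - \frac{4}{3} \approx -1.3333$)
$a = \frac{42905}{9}$ ($a = 5570 - \left(27 - - \frac{4}{3}\right)^{2} = 5570 - \left(27 + \frac{4}{3}\right)^{2} = 5570 - \left(\frac{85}{3}\right)^{2} = 5570 - \frac{7225}{9} = \frac{42905}{9} \approx 4767.2$)
$\frac{-36497 + \left(-99 - 98\right) 107}{a + \left(11986 - 17022\right)} = \frac{-36497 + \left(-99 - 98\right) 107}{\frac{42905}{9} + \left(11986 - 17022\right)} = \frac{-36497 - 21079}{\frac{42905}{9} - 5036} = \frac{-36497 - 21079}{- \frac{2419}{9}} = \left(-57576\right) \left(- \frac{9}{2419}\right) = \frac{518184}{2419}$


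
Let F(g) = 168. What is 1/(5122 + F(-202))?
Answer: 1/5290 ≈ 0.00018904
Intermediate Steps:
1/(5122 + F(-202)) = 1/(5122 + 168) = 1/5290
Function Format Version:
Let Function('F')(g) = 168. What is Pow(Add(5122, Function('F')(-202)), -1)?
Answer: Rational(1, 5290) ≈ 0.00018904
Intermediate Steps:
Pow(Add(5122, Function('F')(-202)), -1) = Pow(Add(5122, 168), -1) = Pow(5290, -1) = Rational(1, 5290)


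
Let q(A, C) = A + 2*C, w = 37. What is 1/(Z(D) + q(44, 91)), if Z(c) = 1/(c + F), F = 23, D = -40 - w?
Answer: 54/12203 ≈ 0.0044251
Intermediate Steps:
D = -77 (D = -40 - 1*37 = -40 - 37 = -77)
Z(c) = 1/(23 + c) (Z(c) = 1/(c + 23) = 1/(23 + c))
1/(Z(D) + q(44, 91)) = 1/(1/(23 - 77) + (44 + 2*91)) = 1/(1/(-54) + (44 + 182)) = 1/(-1/54 + 226) = 1/(12203/54) = 54/12203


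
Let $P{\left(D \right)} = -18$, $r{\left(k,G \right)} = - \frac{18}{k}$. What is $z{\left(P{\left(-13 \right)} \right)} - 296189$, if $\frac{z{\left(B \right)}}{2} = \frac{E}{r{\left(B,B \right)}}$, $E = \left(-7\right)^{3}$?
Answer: $-296875$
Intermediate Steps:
$E = -343$
$z{\left(B \right)} = \frac{343 B}{9}$ ($z{\left(B \right)} = 2 \left(- \frac{343}{\left(-18\right) \frac{1}{B}}\right) = 2 \left(- 343 \left(- \frac{B}{18}\right)\right) = 2 \frac{343 B}{18} = \frac{343 B}{9}$)
$z{\left(P{\left(-13 \right)} \right)} - 296189 = \frac{343}{9} \left(-18\right) - 296189 = -686 - 296189 = -296875$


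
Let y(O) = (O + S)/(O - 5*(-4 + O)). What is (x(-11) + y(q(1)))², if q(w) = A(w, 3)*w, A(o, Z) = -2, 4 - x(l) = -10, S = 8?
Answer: 39601/196 ≈ 202.05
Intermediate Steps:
x(l) = 14 (x(l) = 4 - 1*(-10) = 4 + 10 = 14)
q(w) = -2*w
y(O) = (8 + O)/(20 - 4*O) (y(O) = (O + 8)/(O - 5*(-4 + O)) = (8 + O)/(O + (20 - 5*O)) = (8 + O)/(20 - 4*O))
(x(-11) + y(q(1)))² = (14 + (-8 - (-2))/(4*(-5 - 2*1)))² = (14 + (-8 - 1*(-2))/(4*(-5 - 2)))² = (14 + (¼)*(-8 + 2)/(-7))² = (14 + (¼)*(-⅐)*(-6))² = (14 + 3/14)² = (199/14)² = 39601/196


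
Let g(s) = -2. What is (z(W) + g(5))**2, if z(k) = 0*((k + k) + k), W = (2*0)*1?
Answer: 4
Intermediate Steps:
W = 0 (W = 0*1 = 0)
z(k) = 0 (z(k) = 0*(2*k + k) = 0*(3*k) = 0)
(z(W) + g(5))**2 = (0 - 2)**2 = (-2)**2 = 4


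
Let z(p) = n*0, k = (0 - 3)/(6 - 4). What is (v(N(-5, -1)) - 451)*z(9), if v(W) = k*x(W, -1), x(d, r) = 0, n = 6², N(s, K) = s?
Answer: 0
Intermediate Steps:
k = -3/2 ≈ -1.5000
n = 36
z(p) = 0 (z(p) = 36*0 = 0)
v(W) = 0 (v(W) = -3/2*0 = 0)
(v(N(-5, -1)) - 451)*z(9) = (0 - 451)*0 = -451*0 = 0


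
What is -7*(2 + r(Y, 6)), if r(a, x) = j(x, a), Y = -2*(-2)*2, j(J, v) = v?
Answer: -70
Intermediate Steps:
Y = 8 (Y = 4*2 = 8)
r(a, x) = a
-7*(2 + r(Y, 6)) = -7*(2 + 8) = -7*10 = -70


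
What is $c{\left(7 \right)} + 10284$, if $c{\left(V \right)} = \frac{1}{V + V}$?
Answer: $\frac{143977}{14} \approx 10284.0$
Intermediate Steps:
$c{\left(V \right)} = \frac{1}{2 V}$
$c{\left(7 \right)} + 10284 = \frac{1}{2 \cdot 7} + 10284 = \frac{1}{2} \cdot \frac{1}{7} + 10284 = \frac{1}{14} + 10284 = \frac{143977}{14}$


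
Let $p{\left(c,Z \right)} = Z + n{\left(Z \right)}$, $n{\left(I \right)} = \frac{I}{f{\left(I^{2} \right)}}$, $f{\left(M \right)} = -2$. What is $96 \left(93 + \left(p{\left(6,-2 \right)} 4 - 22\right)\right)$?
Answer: $6432$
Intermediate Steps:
$n{\left(I \right)} = - \frac{I}{2}$ ($n{\left(I \right)} = \frac{I}{-2} = I \left(- \frac{1}{2}\right) = - \frac{I}{2}$)
$p{\left(c,Z \right)} = \frac{Z}{2}$ ($p{\left(c,Z \right)} = Z - \frac{Z}{2} = \frac{Z}{2}$)
$96 \left(93 + \left(p{\left(6,-2 \right)} 4 - 22\right)\right) = 96 \left(93 - \left(22 - \frac{1}{2} \left(-2\right) 4\right)\right) = 96 \left(93 - 26\right) = 96 \cdot 67 = 6432$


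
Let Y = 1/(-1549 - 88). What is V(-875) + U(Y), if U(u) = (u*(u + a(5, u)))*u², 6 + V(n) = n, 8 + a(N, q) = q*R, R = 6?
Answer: -6326603628037938/7181161893361 ≈ -881.00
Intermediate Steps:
Y = -1/1637 (Y = 1/(-1637) = -1/1637 ≈ -0.00061087)
a(N, q) = -8 + 6*q (a(N, q) = -8 + q*6 = -8 + 6*q)
V(n) = -6 + n
U(u) = u³*(-8 + 7*u) (U(u) = (u*(u + (-8 + 6*u)))*u² = (u*(-8 + 7*u))*u² = u³*(-8 + 7*u))
V(-875) + U(Y) = (-6 - 875) + (-1/1637)³*(-8 + 7*(-1/1637)) = -881 - (-8 - 7/1637)/4386781853 = -881 - 1/4386781853*(-13103/1637) = -881 + 13103/7181161893361 = -6326603628037938/7181161893361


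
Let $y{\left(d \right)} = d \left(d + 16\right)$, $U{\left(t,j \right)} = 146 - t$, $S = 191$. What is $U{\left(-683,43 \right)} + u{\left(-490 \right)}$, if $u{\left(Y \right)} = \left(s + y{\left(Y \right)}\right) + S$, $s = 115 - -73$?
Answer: $233468$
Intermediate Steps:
$y{\left(d \right)} = d \left(16 + d\right)$
$s = 188$ ($s = 115 + 73 = 188$)
$u{\left(Y \right)} = 379 + Y \left(16 + Y\right)$ ($u{\left(Y \right)} = \left(188 + Y \left(16 + Y\right)\right) + 191 = 379 + Y \left(16 + Y\right)$)
$U{\left(-683,43 \right)} + u{\left(-490 \right)} = \left(146 - -683\right) - \left(-379 + 490 \left(16 - 490\right)\right) = \left(146 + 683\right) + \left(379 - -232260\right) = 829 + \left(379 + 232260\right) = 829 + 232639 = 233468$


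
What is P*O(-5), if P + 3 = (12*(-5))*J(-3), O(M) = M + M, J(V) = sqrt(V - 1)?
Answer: 30 + 1200*I ≈ 30.0 + 1200.0*I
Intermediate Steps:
J(V) = sqrt(-1 + V)
O(M) = 2*M
P = -3 - 120*I (P = -3 + (12*(-5))*sqrt(-1 - 3) = -3 - 120*I ≈ -3.0 - 120.0*I)
P*O(-5) = (-3 - 120*I)*(2*(-5)) = (-3 - 120*I)*(-10) = 30 + 1200*I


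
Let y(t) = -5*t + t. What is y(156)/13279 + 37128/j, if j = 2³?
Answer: 61627215/13279 ≈ 4641.0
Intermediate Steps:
j = 8
y(t) = -4*t
y(156)/13279 + 37128/j = -4*156/13279 + 37128/8 = -624*1/13279 + 37128*(⅛) = -624/13279 + 4641 = 61627215/13279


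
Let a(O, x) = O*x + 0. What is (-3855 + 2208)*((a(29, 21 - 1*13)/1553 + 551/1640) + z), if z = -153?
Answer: 639764924319/2546920 ≈ 2.5119e+5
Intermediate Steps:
a(O, x) = O*x
(-3855 + 2208)*((a(29, 21 - 1*13)/1553 + 551/1640) + z) = (-3855 + 2208)*(((29*(21 - 1*13))/1553 + 551/1640) - 153) = -1647*(((29*(21 - 13))*(1/1553) + 551*(1/1640)) - 153) = -1647*(((29*8)*(1/1553) + 551/1640) - 153) = -1647*((232*(1/1553) + 551/1640) - 153) = -1647*((232/1553 + 551/1640) - 153) = -1647*(1236183/2546920 - 153) = -1647*(-388442577/2546920) = 639764924319/2546920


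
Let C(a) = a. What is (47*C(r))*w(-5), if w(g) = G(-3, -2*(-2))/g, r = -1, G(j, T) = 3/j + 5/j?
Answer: -376/15 ≈ -25.067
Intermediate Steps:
G(j, T) = 8/j
w(g) = -8/(3*g) (w(g) = (8/(-3))/g = (8*(-⅓))/g = -8/(3*g))
(47*C(r))*w(-5) = (47*(-1))*(-8/3/(-5)) = -(-376)*(-1)/(3*5) = -47*8/15 = -376/15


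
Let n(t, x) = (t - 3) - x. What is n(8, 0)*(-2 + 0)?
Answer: -10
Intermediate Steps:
n(t, x) = -3 + t - x (n(t, x) = (-3 + t) - x = -3 + t - x)
n(8, 0)*(-2 + 0) = (-3 + 8 - 1*0)*(-2 + 0) = (-3 + 8 + 0)*(-2) = 5*(-2) = -10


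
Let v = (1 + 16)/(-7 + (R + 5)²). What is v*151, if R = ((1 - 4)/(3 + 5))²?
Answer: 10514432/79569 ≈ 132.14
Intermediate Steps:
R = 9/64 (R = (-3/8)² = 9/64 ≈ 0.14063)
v = 69632/79569 (v = (1 + 16)/(-7 + (9/64 + 5)²) = 17/(-7 + (329/64)²) = 17/(-7 + 108241/4096) = 17/(79569/4096) = 17*(4096/79569) = 69632/79569 ≈ 0.87511)
v*151 = (69632/79569)*151 = 10514432/79569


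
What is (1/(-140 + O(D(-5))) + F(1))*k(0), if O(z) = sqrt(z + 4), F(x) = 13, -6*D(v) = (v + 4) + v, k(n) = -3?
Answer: -152757/3919 + 3*sqrt(5)/19595 ≈ -38.978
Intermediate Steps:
D(v) = -2/3 - v/3 (D(v) = -((v + 4) + v)/6 = -((4 + v) + v)/6 = -(4 + 2*v)/6 = -2/3 - v/3)
O(z) = sqrt(4 + z)
(1/(-140 + O(D(-5))) + F(1))*k(0) = (1/(-140 + sqrt(4 + (-2/3 - 1/3*(-5)))) + 13)*(-3) = (1/(-140 + sqrt(4 + (-2/3 + 5/3))) + 13)*(-3) = (1/(-140 + sqrt(4 + 1)) + 13)*(-3) = (1/(-140 + sqrt(5)) + 13)*(-3) = (13 + 1/(-140 + sqrt(5)))*(-3) = -39 - 3/(-140 + sqrt(5))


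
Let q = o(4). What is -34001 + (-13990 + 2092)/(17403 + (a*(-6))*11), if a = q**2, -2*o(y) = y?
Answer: -194251679/5713 ≈ -34002.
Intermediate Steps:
o(y) = -y/2
q = -2 (q = -1/2*4 = -2)
a = 4 (a = (-2)**2 = 4)
-34001 + (-13990 + 2092)/(17403 + (a*(-6))*11) = -34001 + (-13990 + 2092)/(17403 + (4*(-6))*11) = -34001 - 11898/(17403 - 24*11) = -34001 - 11898/(17403 - 264) = -34001 - 11898/17139 = -34001 - 11898*1/17139 = -34001 - 3966/5713 = -194251679/5713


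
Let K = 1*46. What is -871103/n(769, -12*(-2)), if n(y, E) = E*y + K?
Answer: -871103/18502 ≈ -47.082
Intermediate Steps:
K = 46
n(y, E) = 46 + E*y (n(y, E) = E*y + 46 = 46 + E*y)
-871103/n(769, -12*(-2)) = -871103/(46 - 12*(-2)*769) = -871103/(46 + 24*769) = -871103/(46 + 18456) = -871103/18502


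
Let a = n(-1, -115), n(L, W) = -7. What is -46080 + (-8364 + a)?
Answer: -54451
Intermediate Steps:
a = -7
-46080 + (-8364 + a) = -46080 + (-8364 - 7) = -46080 - 8371 = -54451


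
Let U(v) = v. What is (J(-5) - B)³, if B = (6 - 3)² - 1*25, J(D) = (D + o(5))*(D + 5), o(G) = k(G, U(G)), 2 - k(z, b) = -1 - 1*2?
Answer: 4096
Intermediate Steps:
k(z, b) = 5 (k(z, b) = 2 - (-1 - 1*2) = 2 - (-1 - 2) = 2 - 1*(-3) = 2 + 3 = 5)
o(G) = 5
J(D) = (5 + D)² (J(D) = (D + 5)*(D + 5) = (5 + D)*(5 + D) = (5 + D)²)
B = -16 (B = 3² - 25 = 9 - 25 = -16)
(J(-5) - B)³ = ((25 + (-5)² + 10*(-5)) - 1*(-16))³ = ((25 + 25 - 50) + 16)³ = (0 + 16)³ = 16³ = 4096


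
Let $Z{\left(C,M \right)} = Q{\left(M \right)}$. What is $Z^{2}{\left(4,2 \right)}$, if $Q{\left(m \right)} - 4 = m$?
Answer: $36$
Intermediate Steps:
$Q{\left(m \right)} = 4 + m$
$Z{\left(C,M \right)} = 4 + M$
$Z^{2}{\left(4,2 \right)} = \left(4 + 2\right)^{2} = 6^{2} = 36$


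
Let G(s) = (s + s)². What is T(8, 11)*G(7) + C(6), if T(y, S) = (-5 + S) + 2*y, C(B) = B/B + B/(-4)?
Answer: 8623/2 ≈ 4311.5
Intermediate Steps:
C(B) = 1 - B/4 (C(B) = 1 + B*(-¼) = 1 - B/4)
T(y, S) = -5 + S + 2*y
G(s) = 4*s² (G(s) = (2*s)² = 4*s²)
T(8, 11)*G(7) + C(6) = (-5 + 11 + 2*8)*(4*7²) + (1 - ¼*6) = (-5 + 11 + 16)*(4*49) + (1 - 3/2) = 22*196 - ½ = 4312 - ½ = 8623/2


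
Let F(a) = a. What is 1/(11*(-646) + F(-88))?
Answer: -1/7194 ≈ -0.00013900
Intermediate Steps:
1/(11*(-646) + F(-88)) = 1/(11*(-646) - 88) = 1/(-7106 - 88) = 1/(-7194) = -1/7194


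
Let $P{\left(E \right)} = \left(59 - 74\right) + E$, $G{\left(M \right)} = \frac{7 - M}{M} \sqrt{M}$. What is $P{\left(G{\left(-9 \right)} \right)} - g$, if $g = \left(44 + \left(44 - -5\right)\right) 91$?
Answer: $-8478 - \frac{16 i}{3} \approx -8478.0 - 5.3333 i$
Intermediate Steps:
$G{\left(M \right)} = \frac{7 - M}{\sqrt{M}}$ ($G{\left(M \right)} = \frac{7 - M}{M} \sqrt{M} = \frac{7 - M}{\sqrt{M}}$)
$g = 8463$ ($g = \left(44 + \left(44 + 5\right)\right) 91 = \left(44 + 49\right) 91 = 93 \cdot 91 = 8463$)
$P{\left(E \right)} = -15 + E$
$P{\left(G{\left(-9 \right)} \right)} - g = \left(-15 + \frac{7 - -9}{3 i}\right) - 8463 = \left(-15 + - \frac{i}{3} \left(7 + 9\right)\right) - 8463 = \left(-15 + - \frac{i}{3} \cdot 16\right) - 8463 = \left(-15 - \frac{16 i}{3}\right) - 8463 = -8478 - \frac{16 i}{3}$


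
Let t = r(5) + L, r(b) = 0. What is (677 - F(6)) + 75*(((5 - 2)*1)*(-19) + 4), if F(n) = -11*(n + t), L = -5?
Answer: -3287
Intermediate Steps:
t = -5 (t = 0 - 5 = -5)
F(n) = 55 - 11*n (F(n) = -11*(n - 5) = -11*(-5 + n) = 55 - 11*n)
(677 - F(6)) + 75*(((5 - 2)*1)*(-19) + 4) = (677 - (55 - 11*6)) + 75*(((5 - 2)*1)*(-19) + 4) = (677 - (55 - 66)) + 75*((3*1)*(-19) + 4) = (677 - 1*(-11)) + 75*(3*(-19) + 4) = (677 + 11) + 75*(-57 + 4) = 688 + 75*(-53) = 688 - 3975 = -3287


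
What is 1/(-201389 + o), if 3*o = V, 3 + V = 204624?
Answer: -1/133182 ≈ -7.5085e-6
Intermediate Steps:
V = 204621 (V = -3 + 204624 = 204621)
o = 68207 (o = (⅓)*204621 = 68207)
1/(-201389 + o) = 1/(-201389 + 68207) = 1/(-133182) = -1/133182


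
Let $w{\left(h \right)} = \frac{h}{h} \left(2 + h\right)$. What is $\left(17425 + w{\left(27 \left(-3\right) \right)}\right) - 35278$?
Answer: $-17932$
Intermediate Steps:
$w{\left(h \right)} = 2 + h$ ($w{\left(h \right)} = 1 \left(2 + h\right) = 2 + h$)
$\left(17425 + w{\left(27 \left(-3\right) \right)}\right) - 35278 = \left(17425 + \left(2 + 27 \left(-3\right)\right)\right) - 35278 = \left(17425 + \left(2 - 81\right)\right) - 35278 = \left(17425 - 79\right) - 35278 = 17346 - 35278 = -17932$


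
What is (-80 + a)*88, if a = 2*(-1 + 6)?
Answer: -6160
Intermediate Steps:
a = 10 (a = 2*5 = 10)
(-80 + a)*88 = (-80 + 10)*88 = -70*88 = -6160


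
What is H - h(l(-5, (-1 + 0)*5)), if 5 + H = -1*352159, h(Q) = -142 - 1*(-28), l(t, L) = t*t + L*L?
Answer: -352050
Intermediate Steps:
l(t, L) = L**2 + t**2 (l(t, L) = t**2 + L**2 = L**2 + t**2)
h(Q) = -114 (h(Q) = -142 + 28 = -114)
H = -352164 (H = -5 - 1*352159 = -5 - 352159 = -352164)
H - h(l(-5, (-1 + 0)*5)) = -352164 - 1*(-114) = -352164 + 114 = -352050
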